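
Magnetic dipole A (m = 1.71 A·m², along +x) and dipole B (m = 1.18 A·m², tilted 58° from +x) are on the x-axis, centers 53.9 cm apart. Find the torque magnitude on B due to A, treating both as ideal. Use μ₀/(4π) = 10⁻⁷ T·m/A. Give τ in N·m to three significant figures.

Dipole B is on the axis of dipole A, so B₁ there is axial: B₁ = (μ₀/4π)·2m₁/r³ along +x.
B₁ = 2(10⁻⁷)(1.71)/(0.539)³ = 2.184×10⁻⁶ T.
τ = m₂ B₁ sinθ.
τ = (1.18)(2.184×10⁻⁶)·sin58° = 2.186×10⁻⁶ N·m.

τ ≈ 2.19×10⁻⁶ N·m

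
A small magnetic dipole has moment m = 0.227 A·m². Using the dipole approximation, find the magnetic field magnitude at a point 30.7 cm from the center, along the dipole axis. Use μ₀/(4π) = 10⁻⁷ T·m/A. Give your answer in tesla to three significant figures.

On axis B = (μ₀/4π)·2m/r³.
B = 2·(10⁻⁷)·(0.227) / (0.307)³ = 1.569×10⁻⁶ T.

B ≈ 1.57×10⁻⁶ T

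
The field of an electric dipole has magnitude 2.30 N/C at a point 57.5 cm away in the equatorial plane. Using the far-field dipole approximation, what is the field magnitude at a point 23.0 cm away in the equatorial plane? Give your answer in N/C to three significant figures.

E ≈ 35.9 N/C

Dipole fields scale as 1/r³ in the far field; the geometry is the same at both points.
E₂ = E₁ · (r₁/r₂)³ = 2.30 · (57.5/23.0)³.
(r₁/r₂)³ = (2.5)³ = 15.62.
E₂ ≈ 35.94 N/C.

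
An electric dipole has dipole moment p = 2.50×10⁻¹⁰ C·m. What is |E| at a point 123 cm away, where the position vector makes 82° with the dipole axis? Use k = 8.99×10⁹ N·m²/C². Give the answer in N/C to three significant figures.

At angle θ the dipole field magnitude is E = (kp/r³)·√(1 + 3cos²θ).
kp/r³ = (8.99×10⁹)(2.50×10⁻¹⁰) / (1.23)³ = 1.208 N/C.
√(1 + 3cos²82°) = √(1 + 3·0.0194) = √1.0581 ≈ 1.0286.
E ≈ 1.208 × 1.029 = 1.242 N/C.

E ≈ 1.24 N/C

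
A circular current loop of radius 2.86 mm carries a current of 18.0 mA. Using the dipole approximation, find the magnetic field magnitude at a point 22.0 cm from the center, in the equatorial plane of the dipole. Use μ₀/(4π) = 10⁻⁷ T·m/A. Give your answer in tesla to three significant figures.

Magnetic moment m = IA = Iπa² = (0.0180)·π·(0.00286)² = 4.625×10⁻⁷ A·m².
In the equatorial plane B = (μ₀/4π)·m/r³ (half the axial value).
B = (10⁻⁷)·(4.625×10⁻⁷) / (0.220)³ = 4.344×10⁻¹² T.

B ≈ 4.34×10⁻¹² T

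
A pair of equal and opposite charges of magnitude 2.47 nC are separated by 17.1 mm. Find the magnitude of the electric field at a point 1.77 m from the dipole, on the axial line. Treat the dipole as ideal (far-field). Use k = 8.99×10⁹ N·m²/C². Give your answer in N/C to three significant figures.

Dipole moment p = qd = (2.47×10⁻⁹ C)(0.0171 m) = 4.224×10⁻¹¹ C·m.
On the dipole axis E = 2kp/r³.
E = 2·(8.99×10⁹)(4.224×10⁻¹¹) / (1.77)³ = 0.1370 N/C.

E ≈ 0.137 N/C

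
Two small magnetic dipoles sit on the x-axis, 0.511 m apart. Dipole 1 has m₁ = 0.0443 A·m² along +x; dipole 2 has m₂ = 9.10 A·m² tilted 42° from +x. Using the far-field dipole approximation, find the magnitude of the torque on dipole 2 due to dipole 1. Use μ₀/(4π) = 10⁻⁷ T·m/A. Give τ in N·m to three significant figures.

τ ≈ 4.04×10⁻⁷ N·m

Dipole B is on the axis of dipole A, so B₁ there is axial: B₁ = (μ₀/4π)·2m₁/r³ along +x.
B₁ = 2(10⁻⁷)(0.0443)/(0.511)³ = 6.640×10⁻⁸ T.
τ = m₂ B₁ sinθ.
τ = (9.10)(6.640×10⁻⁸)·sin42° = 4.043×10⁻⁷ N·m.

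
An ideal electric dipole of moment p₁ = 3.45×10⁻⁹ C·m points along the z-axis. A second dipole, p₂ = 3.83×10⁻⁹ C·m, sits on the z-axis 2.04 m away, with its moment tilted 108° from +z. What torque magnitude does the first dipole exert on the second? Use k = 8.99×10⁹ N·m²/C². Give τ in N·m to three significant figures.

τ ≈ 2.66×10⁻⁸ N·m

The second dipole sits on the axis of the first, so the field there is axial: E₁ = 2kp₁/r³ along +z.
E₁ = 2(8.99×10⁹)(3.45×10⁻⁹)/(2.04)³ = 7.307 N/C.
Torque on the second dipole: τ = p₂ E₁ sinθ.
τ = (3.83×10⁻⁹)(7.307)·sin108° = 2.661×10⁻⁸ N·m.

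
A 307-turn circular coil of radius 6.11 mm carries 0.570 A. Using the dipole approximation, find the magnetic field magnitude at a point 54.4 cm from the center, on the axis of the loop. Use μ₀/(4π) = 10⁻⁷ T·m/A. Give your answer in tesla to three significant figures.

m = NIA = NIπa² = 307·(0.570)·π·(0.00611)² = 0.02052 A·m².
On axis B = (μ₀/4π)·2m/r³.
B = 2·(10⁻⁷)·(0.02052) / (0.544)³ = 2.549×10⁻⁸ T.

B ≈ 2.55×10⁻⁸ T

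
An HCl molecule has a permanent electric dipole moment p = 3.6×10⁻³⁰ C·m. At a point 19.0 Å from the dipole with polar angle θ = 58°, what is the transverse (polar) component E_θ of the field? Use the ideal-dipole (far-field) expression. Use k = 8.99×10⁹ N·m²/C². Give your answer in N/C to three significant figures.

E_θ ≈ 4.00×10⁶ N/C

For a dipole, E_θ = (kp sinθ)/r³.
kp/r³ = (8.99×10⁹)(3.60×10⁻³⁰)/(1.90×10⁻⁹)³ = 4.718×10⁶ N/C.
E_θ = 4.718×10⁶·sin58° = 4.001×10⁶ N/C.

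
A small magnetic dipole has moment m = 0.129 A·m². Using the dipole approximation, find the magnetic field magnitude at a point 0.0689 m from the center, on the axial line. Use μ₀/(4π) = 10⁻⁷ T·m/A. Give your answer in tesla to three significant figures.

B ≈ 7.89×10⁻⁵ T

On axis B = (μ₀/4π)·2m/r³.
B = 2·(10⁻⁷)·(0.129) / (0.0689)³ = 7.888×10⁻⁵ T.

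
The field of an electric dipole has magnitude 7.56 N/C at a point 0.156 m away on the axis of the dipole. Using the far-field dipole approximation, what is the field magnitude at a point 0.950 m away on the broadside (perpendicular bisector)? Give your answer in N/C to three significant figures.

E ≈ 0.0167 N/C

Dipole fields scale as 1/r³ in the far field.
The axial field is twice the equatorial field at the same r, so the geometry factor is 1/2.
E₂ = E₁ · (1/2) · (r₁/r₂)³ = 7.56 · 0.5 · (0.156/0.950)³.
(r₁/r₂)³ = (0.1642)³ = 0.004428.
E₂ ≈ 0.01674 N/C.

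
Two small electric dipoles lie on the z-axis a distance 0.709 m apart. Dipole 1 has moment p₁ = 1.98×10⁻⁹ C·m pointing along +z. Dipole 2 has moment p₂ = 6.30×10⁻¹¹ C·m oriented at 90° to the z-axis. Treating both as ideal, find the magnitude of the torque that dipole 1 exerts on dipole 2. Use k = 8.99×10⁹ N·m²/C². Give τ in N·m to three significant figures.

τ ≈ 6.29×10⁻⁹ N·m

The second dipole sits on the axis of the first, so the field there is axial: E₁ = 2kp₁/r³ along +z.
E₁ = 2(8.99×10⁹)(1.98×10⁻⁹)/(0.709)³ = 99.89 N/C.
Torque on the second dipole: τ = p₂ E₁ sinθ.
τ = (6.30×10⁻¹¹)(99.89)·sin90° = 6.293×10⁻⁹ N·m.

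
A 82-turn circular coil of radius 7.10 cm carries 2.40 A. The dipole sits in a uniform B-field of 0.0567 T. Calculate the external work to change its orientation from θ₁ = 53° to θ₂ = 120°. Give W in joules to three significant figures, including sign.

m = NIA = NIπa² = 82·(2.40)·π·(0.0710)² = 3.117 A·m².
W_ext = ΔU = −mB cosθ₂ + mB cosθ₁ = mB(cosθ₁ − cosθ₂).
W = (3.117)(0.0567)·(cos53° − cos120°) = (0.1767)·(+1.1018) = 0.1947 J.

W ≈ 0.195 J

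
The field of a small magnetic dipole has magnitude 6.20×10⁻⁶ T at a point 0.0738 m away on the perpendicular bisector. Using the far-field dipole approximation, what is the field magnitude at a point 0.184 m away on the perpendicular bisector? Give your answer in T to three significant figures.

Dipole fields scale as 1/r³ in the far field; the geometry is the same at both points.
B₂ = B₁ · (r₁/r₂)³ = 6.20×10⁻⁶ · (0.0738/0.184)³.
(r₁/r₂)³ = (0.4011)³ = 0.06452.
B₂ ≈ 4.000×10⁻⁷ T.

B ≈ 4.00×10⁻⁷ T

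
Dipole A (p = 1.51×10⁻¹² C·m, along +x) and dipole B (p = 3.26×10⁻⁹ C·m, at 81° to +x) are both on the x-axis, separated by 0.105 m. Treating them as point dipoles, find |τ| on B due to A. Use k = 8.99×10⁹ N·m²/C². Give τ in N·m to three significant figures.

τ ≈ 7.55×10⁻⁸ N·m

The second dipole sits on the axis of the first, so the field there is axial: E₁ = 2kp₁/r³ along +x.
E₁ = 2(8.99×10⁹)(1.51×10⁻¹²)/(0.105)³ = 23.45 N/C.
Torque on the second dipole: τ = p₂ E₁ sinθ.
τ = (3.26×10⁻⁹)(23.45)·sin81° = 7.552×10⁻⁸ N·m.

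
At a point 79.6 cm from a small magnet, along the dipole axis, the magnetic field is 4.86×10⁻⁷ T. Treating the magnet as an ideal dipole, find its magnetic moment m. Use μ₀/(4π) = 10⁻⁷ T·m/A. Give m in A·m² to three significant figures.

On axis B = (μ₀/4π)·2m/r³, so m = Br³·4π/(μ₀·2).
m = (4.86×10⁻⁷)·(0.796)³ / (2·10⁻⁷) = 1.226 A·m².

m ≈ 1.23 A·m²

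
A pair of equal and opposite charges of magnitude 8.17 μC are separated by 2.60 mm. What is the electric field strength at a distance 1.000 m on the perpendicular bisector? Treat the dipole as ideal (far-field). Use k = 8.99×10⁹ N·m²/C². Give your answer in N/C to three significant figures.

E ≈ 191 N/C

Dipole moment p = qd = (8.17×10⁻⁶ C)(0.00260 m) = 2.124×10⁻⁸ C·m.
In the equatorial plane E = kp/r³.
E = (8.99×10⁹)(2.124×10⁻⁸) / (1.00)³ = 190.9 N/C.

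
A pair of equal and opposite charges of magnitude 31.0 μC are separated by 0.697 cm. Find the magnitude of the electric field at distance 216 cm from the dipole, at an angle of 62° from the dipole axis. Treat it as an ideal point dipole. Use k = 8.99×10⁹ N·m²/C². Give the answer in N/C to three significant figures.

Dipole moment p = qd = (3.10×10⁻⁵ C)(0.00697 m) = 2.161×10⁻⁷ C·m.
At angle θ the dipole field magnitude is E = (kp/r³)·√(1 + 3cos²θ).
kp/r³ = (8.99×10⁹)(2.161×10⁻⁷) / (2.16)³ = 192.8 N/C.
√(1 + 3cos²62°) = √(1 + 3·0.2204) = √1.6612 ≈ 1.2889.
E ≈ 192.8 × 1.289 = 248.5 N/C.

E ≈ 248 N/C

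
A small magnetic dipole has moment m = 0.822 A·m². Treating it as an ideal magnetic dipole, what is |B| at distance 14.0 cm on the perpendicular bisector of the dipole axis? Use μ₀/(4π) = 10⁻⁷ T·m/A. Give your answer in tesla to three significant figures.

B ≈ 3.00×10⁻⁵ T

In the equatorial plane B = (μ₀/4π)·m/r³ (half the axial value).
B = (10⁻⁷)·(0.822) / (0.140)³ = 2.996×10⁻⁵ T.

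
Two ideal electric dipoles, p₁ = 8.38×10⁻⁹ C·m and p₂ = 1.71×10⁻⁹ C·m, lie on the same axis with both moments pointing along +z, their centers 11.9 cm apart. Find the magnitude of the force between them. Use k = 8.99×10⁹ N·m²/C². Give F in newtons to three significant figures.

F ≈ 0.00385 N

On-axis field of dipole 1 at distance r: E = 2kp₁/r³. Force on dipole 2 is F = p₂·dE/dr (gradient along axis).
dE/dr = −6kp₁/r⁴, so |F| = 6kp₁p₂/r⁴ (attractive for aligned moments).
F = 6(8.99×10⁹)(8.38×10⁻⁹)(1.71×10⁻⁹)/(0.119)⁴ = 0.003854 N.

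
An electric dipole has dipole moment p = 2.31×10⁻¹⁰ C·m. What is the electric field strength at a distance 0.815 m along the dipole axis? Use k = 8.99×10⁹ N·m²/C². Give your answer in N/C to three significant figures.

E ≈ 7.67 N/C

On the dipole axis E = 2kp/r³.
E = 2·(8.99×10⁹)(2.31×10⁻¹⁰) / (0.815)³ = 7.672 N/C.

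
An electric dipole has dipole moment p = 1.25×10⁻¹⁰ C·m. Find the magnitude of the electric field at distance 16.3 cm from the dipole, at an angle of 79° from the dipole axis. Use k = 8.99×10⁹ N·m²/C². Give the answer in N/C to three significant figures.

At angle θ the dipole field magnitude is E = (kp/r³)·√(1 + 3cos²θ).
kp/r³ = (8.99×10⁹)(1.25×10⁻¹⁰) / (0.163)³ = 259.5 N/C.
√(1 + 3cos²79°) = √(1 + 3·0.0364) = √1.1092 ≈ 1.0532.
E ≈ 259.5 × 1.053 = 273.3 N/C.

E ≈ 273 N/C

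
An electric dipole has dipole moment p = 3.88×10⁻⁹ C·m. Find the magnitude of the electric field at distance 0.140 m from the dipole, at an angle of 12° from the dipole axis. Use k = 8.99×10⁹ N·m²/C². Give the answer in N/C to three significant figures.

At angle θ the dipole field magnitude is E = (kp/r³)·√(1 + 3cos²θ).
kp/r³ = (8.99×10⁹)(3.88×10⁻⁹) / (0.140)³ = 1.271×10⁴ N/C.
√(1 + 3cos²12°) = √(1 + 3·0.9568) = √3.8703 ≈ 1.9673.
E ≈ 1.271×10⁴ × 1.967 = 2.501×10⁴ N/C.

E ≈ 2.50×10⁴ N/C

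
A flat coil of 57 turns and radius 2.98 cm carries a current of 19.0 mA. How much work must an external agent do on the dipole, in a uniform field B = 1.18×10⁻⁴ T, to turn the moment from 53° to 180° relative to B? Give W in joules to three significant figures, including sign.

m = NIA = NIπa² = 57·(0.0190)·π·(0.0298)² = 0.003021 A·m².
W_ext = ΔU = −mB cosθ₂ + mB cosθ₁ = mB(cosθ₁ − cosθ₂).
W = (0.003021)(1.18×10⁻⁴)·(cos53° − cos180°) = (3.565×10⁻⁷)·(+1.6018) = 5.710×10⁻⁷ J.

W ≈ 5.71×10⁻⁷ J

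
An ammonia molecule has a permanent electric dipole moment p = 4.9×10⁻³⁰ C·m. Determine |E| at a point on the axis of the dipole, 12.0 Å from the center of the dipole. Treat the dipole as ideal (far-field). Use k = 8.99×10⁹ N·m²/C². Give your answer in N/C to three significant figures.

On the dipole axis E = 2kp/r³.
E = 2·(8.99×10⁹)(4.90×10⁻³⁰) / (1.20×10⁻⁹)³ = 5.098×10⁷ N/C.

E ≈ 5.10×10⁷ N/C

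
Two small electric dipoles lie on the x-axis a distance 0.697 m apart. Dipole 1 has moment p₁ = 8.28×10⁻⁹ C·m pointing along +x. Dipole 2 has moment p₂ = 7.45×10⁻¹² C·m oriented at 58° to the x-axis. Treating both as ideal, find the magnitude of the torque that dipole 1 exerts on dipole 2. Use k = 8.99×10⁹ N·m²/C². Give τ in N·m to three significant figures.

The second dipole sits on the axis of the first, so the field there is axial: E₁ = 2kp₁/r³ along +x.
E₁ = 2(8.99×10⁹)(8.28×10⁻⁹)/(0.697)³ = 439.7 N/C.
Torque on the second dipole: τ = p₂ E₁ sinθ.
τ = (7.45×10⁻¹²)(439.7)·sin58° = 2.778×10⁻⁹ N·m.

τ ≈ 2.78×10⁻⁹ N·m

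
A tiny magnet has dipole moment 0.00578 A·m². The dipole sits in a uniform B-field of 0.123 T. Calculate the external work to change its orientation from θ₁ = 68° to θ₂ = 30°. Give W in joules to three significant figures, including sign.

W ≈ -3.49×10⁻⁴ J

W_ext = ΔU = −mB cosθ₂ + mB cosθ₁ = mB(cosθ₁ − cosθ₂).
W = (0.00578)(0.123)·(cos68° − cos30°) = (7.109×10⁻⁴)·(-0.4914) = -3.494×10⁻⁴ J.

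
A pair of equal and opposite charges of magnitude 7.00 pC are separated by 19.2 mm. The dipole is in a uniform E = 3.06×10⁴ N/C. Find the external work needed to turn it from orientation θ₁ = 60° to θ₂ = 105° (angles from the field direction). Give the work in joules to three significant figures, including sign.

W ≈ 3.12×10⁻⁹ J

Dipole moment p = qd = (7.00×10⁻¹² C)(0.0192 m) = 1.344×10⁻¹³ C·m.
W_ext = ΔU = U(θ₂) − U(θ₁) = −pE cosθ₂ − (−pE cosθ₁) = pE(cosθ₁ − cosθ₂).
W = (1.344×10⁻¹³)(3.06×10⁴)·(cos60° − cos105°) = (4.113×10⁻⁹)·(+0.7588) = 3.121×10⁻⁹ J.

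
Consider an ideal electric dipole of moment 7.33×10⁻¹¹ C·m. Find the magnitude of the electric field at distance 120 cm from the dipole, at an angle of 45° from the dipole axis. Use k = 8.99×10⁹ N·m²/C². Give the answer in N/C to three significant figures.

E ≈ 0.603 N/C

At angle θ the dipole field magnitude is E = (kp/r³)·√(1 + 3cos²θ).
kp/r³ = (8.99×10⁹)(7.33×10⁻¹¹) / (1.20)³ = 0.3813 N/C.
√(1 + 3cos²45°) = √(1 + 3·0.5000) = √2.5000 ≈ 1.5811.
E ≈ 0.3813 × 1.581 = 0.6030 N/C.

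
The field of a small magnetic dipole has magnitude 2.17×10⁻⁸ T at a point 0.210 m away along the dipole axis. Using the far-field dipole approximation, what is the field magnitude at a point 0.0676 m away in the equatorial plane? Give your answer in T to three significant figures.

B ≈ 3.25×10⁻⁷ T

Dipole fields scale as 1/r³ in the far field.
The axial field is twice the equatorial field at the same r, so the geometry factor is 1/2.
B₂ = B₁ · (1/2) · (r₁/r₂)³ = 2.17×10⁻⁸ · 0.5 · (0.210/0.0676)³.
(r₁/r₂)³ = (3.107)³ = 29.98.
B₂ ≈ 3.253×10⁻⁷ T.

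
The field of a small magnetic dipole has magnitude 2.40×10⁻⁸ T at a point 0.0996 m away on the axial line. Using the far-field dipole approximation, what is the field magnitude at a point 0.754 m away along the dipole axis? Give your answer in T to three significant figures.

Dipole fields scale as 1/r³ in the far field; the geometry is the same at both points.
B₂ = B₁ · (r₁/r₂)³ = 2.40×10⁻⁸ · (0.0996/0.754)³.
(r₁/r₂)³ = (0.1321)³ = 0.002305.
B₂ ≈ 5.532×10⁻¹¹ T.

B ≈ 5.53×10⁻¹¹ T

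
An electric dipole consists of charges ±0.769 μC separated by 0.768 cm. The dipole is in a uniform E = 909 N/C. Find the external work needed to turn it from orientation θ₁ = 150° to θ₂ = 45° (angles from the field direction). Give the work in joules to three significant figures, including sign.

W ≈ -8.45×10⁻⁶ J

Dipole moment p = qd = (7.69×10⁻⁷ C)(0.00768 m) = 5.906×10⁻⁹ C·m.
W_ext = ΔU = U(θ₂) − U(θ₁) = −pE cosθ₂ − (−pE cosθ₁) = pE(cosθ₁ − cosθ₂).
W = (5.906×10⁻⁹)(909)·(cos150° − cos45°) = (5.369×10⁻⁶)·(-1.5731) = -8.445×10⁻⁶ J.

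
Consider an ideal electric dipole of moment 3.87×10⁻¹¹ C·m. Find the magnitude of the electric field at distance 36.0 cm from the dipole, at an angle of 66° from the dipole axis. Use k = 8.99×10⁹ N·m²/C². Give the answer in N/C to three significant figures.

At angle θ the dipole field magnitude is E = (kp/r³)·√(1 + 3cos²θ).
kp/r³ = (8.99×10⁹)(3.87×10⁻¹¹) / (0.360)³ = 7.457 N/C.
√(1 + 3cos²66°) = √(1 + 3·0.1654) = √1.4963 ≈ 1.2232.
E ≈ 7.457 × 1.223 = 9.122 N/C.

E ≈ 9.12 N/C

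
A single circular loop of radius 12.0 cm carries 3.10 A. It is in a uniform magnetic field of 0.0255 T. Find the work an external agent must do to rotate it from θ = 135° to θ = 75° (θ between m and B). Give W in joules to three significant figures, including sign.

Magnetic moment m = IA = Iπa² = (3.10)·π·(0.120)² = 0.1402 A·m².
W_ext = ΔU = −mB cosθ₂ + mB cosθ₁ = mB(cosθ₁ − cosθ₂).
W = (0.1402)(0.0255)·(cos135° − cos75°) = (0.003575)·(-0.9659) = -0.003453 J.

W ≈ -0.00345 J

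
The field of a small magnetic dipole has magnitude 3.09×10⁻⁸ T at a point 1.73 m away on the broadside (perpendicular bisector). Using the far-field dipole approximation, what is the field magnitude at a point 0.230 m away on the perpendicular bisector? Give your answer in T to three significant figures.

Dipole fields scale as 1/r³ in the far field; the geometry is the same at both points.
B₂ = B₁ · (r₁/r₂)³ = 3.09×10⁻⁸ · (1.73/0.230)³.
(r₁/r₂)³ = (7.522)³ = 425.6.
B₂ ≈ 1.315×10⁻⁵ T.

B ≈ 1.31×10⁻⁵ T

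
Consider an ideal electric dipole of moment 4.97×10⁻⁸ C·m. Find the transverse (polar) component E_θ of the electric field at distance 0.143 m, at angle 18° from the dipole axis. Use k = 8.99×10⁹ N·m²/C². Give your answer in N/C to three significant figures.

E_θ ≈ 4.72×10⁴ N/C

For a dipole, E_θ = (kp sinθ)/r³.
kp/r³ = (8.99×10⁹)(4.97×10⁻⁸)/(0.143)³ = 1.528×10⁵ N/C.
E_θ = 1.528×10⁵·sin18° = 4.722×10⁴ N/C.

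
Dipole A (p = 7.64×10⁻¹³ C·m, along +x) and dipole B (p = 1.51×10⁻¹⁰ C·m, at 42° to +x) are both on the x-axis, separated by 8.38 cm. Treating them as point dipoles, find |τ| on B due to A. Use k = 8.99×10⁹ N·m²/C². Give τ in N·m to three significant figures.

τ ≈ 2.36×10⁻⁹ N·m

The second dipole sits on the axis of the first, so the field there is axial: E₁ = 2kp₁/r³ along +x.
E₁ = 2(8.99×10⁹)(7.64×10⁻¹³)/(0.0838)³ = 23.34 N/C.
Torque on the second dipole: τ = p₂ E₁ sinθ.
τ = (1.51×10⁻¹⁰)(23.34)·sin42° = 2.359×10⁻⁹ N·m.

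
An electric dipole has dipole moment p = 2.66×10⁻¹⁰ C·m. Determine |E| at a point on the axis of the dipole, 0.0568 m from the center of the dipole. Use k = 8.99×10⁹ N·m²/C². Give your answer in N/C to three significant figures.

On the dipole axis E = 2kp/r³.
E = 2·(8.99×10⁹)(2.66×10⁻¹⁰) / (0.0568)³ = 2.610×10⁴ N/C.

E ≈ 2.61×10⁴ N/C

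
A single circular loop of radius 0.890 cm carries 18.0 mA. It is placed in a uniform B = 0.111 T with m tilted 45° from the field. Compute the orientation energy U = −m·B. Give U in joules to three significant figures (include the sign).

U ≈ -3.52×10⁻⁷ J

Magnetic moment m = IA = Iπa² = (0.0180)·π·(0.00890)² = 4.479×10⁻⁶ A·m².
U = −m·B = −mB cosθ.
U = −(4.479×10⁻⁶)(0.111)·cos45° = -3.516×10⁻⁷ J.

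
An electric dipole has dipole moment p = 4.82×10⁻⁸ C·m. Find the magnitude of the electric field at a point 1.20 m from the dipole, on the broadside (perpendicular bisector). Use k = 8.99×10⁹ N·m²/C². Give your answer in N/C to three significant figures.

In the equatorial plane E = kp/r³.
E = (8.99×10⁹)(4.82×10⁻⁸) / (1.20)³ = 250.8 N/C.

E ≈ 251 N/C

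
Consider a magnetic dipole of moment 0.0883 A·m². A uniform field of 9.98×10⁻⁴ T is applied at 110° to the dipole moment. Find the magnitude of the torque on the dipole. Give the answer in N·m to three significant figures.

Torque on a magnetic dipole: τ = mB sinθ.
τ = (0.0883)(9.98×10⁻⁴)·sin110° = 8.281×10⁻⁵ N·m.

τ ≈ 8.28×10⁻⁵ N·m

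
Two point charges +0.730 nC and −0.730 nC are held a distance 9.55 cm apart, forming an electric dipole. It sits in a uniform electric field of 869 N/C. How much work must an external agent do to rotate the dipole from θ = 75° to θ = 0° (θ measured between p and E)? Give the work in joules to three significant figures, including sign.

Dipole moment p = qd = (7.30×10⁻¹⁰ C)(0.0955 m) = 6.972×10⁻¹¹ C·m.
W_ext = ΔU = U(θ₂) − U(θ₁) = −pE cosθ₂ − (−pE cosθ₁) = pE(cosθ₁ − cosθ₂).
W = (6.972×10⁻¹¹)(869)·(cos75° − cos0°) = (6.059×10⁻⁸)·(-0.7412) = -4.491×10⁻⁸ J.

W ≈ -4.49×10⁻⁸ J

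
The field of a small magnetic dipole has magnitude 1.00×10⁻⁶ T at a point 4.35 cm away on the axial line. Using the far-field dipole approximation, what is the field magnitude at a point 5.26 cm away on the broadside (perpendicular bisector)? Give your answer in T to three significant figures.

Dipole fields scale as 1/r³ in the far field.
The axial field is twice the equatorial field at the same r, so the geometry factor is 1/2.
B₂ = B₁ · (1/2) · (r₁/r₂)³ = 1.00×10⁻⁶ · 0.5 · (4.35/5.26)³.
(r₁/r₂)³ = (0.827)³ = 0.5656.
B₂ ≈ 2.828×10⁻⁷ T.

B ≈ 2.83×10⁻⁷ T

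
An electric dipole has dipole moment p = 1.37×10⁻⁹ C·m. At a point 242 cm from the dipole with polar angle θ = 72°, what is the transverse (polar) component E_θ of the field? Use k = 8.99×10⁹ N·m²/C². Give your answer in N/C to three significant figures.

For a dipole, E_θ = (kp sinθ)/r³.
kp/r³ = (8.99×10⁹)(1.37×10⁻⁹)/(2.42)³ = 0.8690 N/C.
E_θ = 0.8690·sin72° = 0.8265 N/C.

E_θ ≈ 0.826 N/C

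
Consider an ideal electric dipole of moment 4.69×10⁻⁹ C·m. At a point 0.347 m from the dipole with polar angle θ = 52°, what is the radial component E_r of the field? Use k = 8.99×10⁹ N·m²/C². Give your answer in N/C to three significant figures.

For a dipole, E_r = (2kp cosθ)/r³.
kp/r³ = (8.99×10⁹)(4.69×10⁻⁹)/(0.347)³ = 1009 N/C.
E_r = 2·1009·cos52° = 1243 N/C.

E_r ≈ 1240 N/C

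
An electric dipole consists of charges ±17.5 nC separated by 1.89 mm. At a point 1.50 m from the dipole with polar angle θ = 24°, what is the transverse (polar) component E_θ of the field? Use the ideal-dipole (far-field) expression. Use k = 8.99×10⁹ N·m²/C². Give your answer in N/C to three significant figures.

Dipole moment p = qd = (1.75×10⁻⁸ C)(0.00189 m) = 3.308×10⁻¹¹ C·m.
For a dipole, E_θ = (kp sinθ)/r³.
kp/r³ = (8.99×10⁹)(3.308×10⁻¹¹)/(1.50)³ = 0.08812 N/C.
E_θ = 0.08812·sin24° = 0.03584 N/C.

E_θ ≈ 0.0358 N/C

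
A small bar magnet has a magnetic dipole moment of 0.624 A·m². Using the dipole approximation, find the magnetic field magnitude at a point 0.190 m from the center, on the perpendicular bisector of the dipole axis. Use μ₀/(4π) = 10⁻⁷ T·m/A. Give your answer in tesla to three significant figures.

B ≈ 9.10×10⁻⁶ T

In the equatorial plane B = (μ₀/4π)·m/r³ (half the axial value).
B = (10⁻⁷)·(0.624) / (0.190)³ = 9.098×10⁻⁶ T.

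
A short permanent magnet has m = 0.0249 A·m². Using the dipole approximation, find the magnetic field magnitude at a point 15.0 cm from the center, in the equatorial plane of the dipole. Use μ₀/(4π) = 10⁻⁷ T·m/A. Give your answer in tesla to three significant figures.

In the equatorial plane B = (μ₀/4π)·m/r³ (half the axial value).
B = (10⁻⁷)·(0.0249) / (0.150)³ = 7.378×10⁻⁷ T.

B ≈ 7.38×10⁻⁷ T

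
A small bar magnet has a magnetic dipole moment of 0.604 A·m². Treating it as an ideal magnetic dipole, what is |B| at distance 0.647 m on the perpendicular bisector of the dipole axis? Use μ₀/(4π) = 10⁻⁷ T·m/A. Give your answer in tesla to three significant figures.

B ≈ 2.23×10⁻⁷ T

In the equatorial plane B = (μ₀/4π)·m/r³ (half the axial value).
B = (10⁻⁷)·(0.604) / (0.647)³ = 2.230×10⁻⁷ T.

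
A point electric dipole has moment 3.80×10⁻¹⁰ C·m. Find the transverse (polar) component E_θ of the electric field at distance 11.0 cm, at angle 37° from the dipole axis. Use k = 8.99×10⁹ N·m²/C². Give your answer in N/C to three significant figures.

For a dipole, E_θ = (kp sinθ)/r³.
kp/r³ = (8.99×10⁹)(3.80×10⁻¹⁰)/(0.110)³ = 2567 N/C.
E_θ = 2567·sin37° = 1545 N/C.

E_θ ≈ 1540 N/C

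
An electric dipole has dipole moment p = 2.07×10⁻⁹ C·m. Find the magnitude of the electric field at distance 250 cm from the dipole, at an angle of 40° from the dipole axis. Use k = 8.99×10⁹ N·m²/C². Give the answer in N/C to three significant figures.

E ≈ 1.98 N/C

At angle θ the dipole field magnitude is E = (kp/r³)·√(1 + 3cos²θ).
kp/r³ = (8.99×10⁹)(2.07×10⁻⁹) / (2.50)³ = 1.191 N/C.
√(1 + 3cos²40°) = √(1 + 3·0.5868) = √2.7605 ≈ 1.6615.
E ≈ 1.191 × 1.661 = 1.979 N/C.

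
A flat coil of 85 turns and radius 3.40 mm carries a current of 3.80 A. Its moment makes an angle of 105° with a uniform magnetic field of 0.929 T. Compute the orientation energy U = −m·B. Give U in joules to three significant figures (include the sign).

m = NIA = NIπa² = 85·(3.80)·π·(0.00340)² = 0.01173 A·m².
U = −m·B = −mB cosθ.
U = −(0.01173)(0.929)·cos105° = 0.002820 J.

U ≈ 0.00282 J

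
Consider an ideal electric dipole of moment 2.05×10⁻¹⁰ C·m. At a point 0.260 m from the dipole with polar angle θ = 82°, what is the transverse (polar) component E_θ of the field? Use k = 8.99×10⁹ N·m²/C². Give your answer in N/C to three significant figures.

For a dipole, E_θ = (kp sinθ)/r³.
kp/r³ = (8.99×10⁹)(2.05×10⁻¹⁰)/(0.260)³ = 104.9 N/C.
E_θ = 104.9·sin82° = 103.8 N/C.

E_θ ≈ 104 N/C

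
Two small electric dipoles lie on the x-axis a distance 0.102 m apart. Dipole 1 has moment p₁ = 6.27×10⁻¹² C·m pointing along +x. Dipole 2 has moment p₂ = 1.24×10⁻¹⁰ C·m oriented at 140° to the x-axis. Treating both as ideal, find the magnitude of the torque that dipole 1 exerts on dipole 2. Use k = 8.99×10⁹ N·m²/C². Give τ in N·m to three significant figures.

The second dipole sits on the axis of the first, so the field there is axial: E₁ = 2kp₁/r³ along +x.
E₁ = 2(8.99×10⁹)(6.27×10⁻¹²)/(0.102)³ = 106.2 N/C.
Torque on the second dipole: τ = p₂ E₁ sinθ.
τ = (1.24×10⁻¹⁰)(106.2)·sin140° = 8.467×10⁻⁹ N·m.

τ ≈ 8.47×10⁻⁹ N·m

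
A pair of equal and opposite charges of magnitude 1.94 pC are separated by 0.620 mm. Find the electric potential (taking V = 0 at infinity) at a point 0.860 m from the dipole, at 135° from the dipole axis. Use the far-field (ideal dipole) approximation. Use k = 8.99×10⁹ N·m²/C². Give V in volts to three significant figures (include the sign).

V ≈ -1.03×10⁻⁵ V

Dipole moment p = qd = (1.94×10⁻¹² C)(6.20×10⁻⁴ m) = 1.203×10⁻¹⁵ C·m.
The dipole potential is V = kp cosθ / r².
V = (8.99×10⁹)(1.203×10⁻¹⁵)·cos135° / (0.860)² = -1.034×10⁻⁵ V.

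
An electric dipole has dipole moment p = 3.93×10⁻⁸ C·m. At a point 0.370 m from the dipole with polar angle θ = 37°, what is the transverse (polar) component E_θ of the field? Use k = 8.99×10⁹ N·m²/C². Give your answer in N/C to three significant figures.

For a dipole, E_θ = (kp sinθ)/r³.
kp/r³ = (8.99×10⁹)(3.93×10⁻⁸)/(0.370)³ = 6975 N/C.
E_θ = 6975·sin37° = 4198 N/C.

E_θ ≈ 4200 N/C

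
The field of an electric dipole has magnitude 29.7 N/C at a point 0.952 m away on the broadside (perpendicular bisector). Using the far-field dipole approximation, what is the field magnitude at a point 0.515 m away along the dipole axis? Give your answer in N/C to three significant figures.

E ≈ 375 N/C

Dipole fields scale as 1/r³ in the far field.
The axial field is twice the equatorial field at the same r, so the geometry factor is 2/1.
E₂ = E₁ · (2/1) · (r₁/r₂)³ = 29.7 · 2 · (0.952/0.515)³.
(r₁/r₂)³ = (1.849)³ = 6.317.
E₂ ≈ 375.2 N/C.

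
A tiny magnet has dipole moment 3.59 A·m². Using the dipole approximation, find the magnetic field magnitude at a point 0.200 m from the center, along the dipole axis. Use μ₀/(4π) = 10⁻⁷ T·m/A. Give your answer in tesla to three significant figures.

B ≈ 8.97×10⁻⁵ T

On axis B = (μ₀/4π)·2m/r³.
B = 2·(10⁻⁷)·(3.59) / (0.200)³ = 8.975×10⁻⁵ T.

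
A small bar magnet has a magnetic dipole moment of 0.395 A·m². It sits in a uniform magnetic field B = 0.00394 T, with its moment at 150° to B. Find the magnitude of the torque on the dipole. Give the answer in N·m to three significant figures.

Torque on a magnetic dipole: τ = mB sinθ.
τ = (0.395)(0.00394)·sin150° = 7.781×10⁻⁴ N·m.

τ ≈ 7.78×10⁻⁴ N·m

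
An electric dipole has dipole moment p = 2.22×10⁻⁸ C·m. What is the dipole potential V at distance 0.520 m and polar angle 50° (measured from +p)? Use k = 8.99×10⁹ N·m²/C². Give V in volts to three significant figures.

The dipole potential is V = kp cosθ / r².
V = (8.99×10⁹)(2.22×10⁻⁸)·cos50° / (0.520)² = 474.4 V.

V ≈ 474 V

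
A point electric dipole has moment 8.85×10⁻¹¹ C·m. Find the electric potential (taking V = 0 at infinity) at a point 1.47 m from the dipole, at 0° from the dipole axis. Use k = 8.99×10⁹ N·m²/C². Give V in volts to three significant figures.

The dipole potential is V = kp cosθ / r².
V = (8.99×10⁹)(8.85×10⁻¹¹)·cos0° / (1.47)² = 0.3682 V.

V ≈ 0.368 V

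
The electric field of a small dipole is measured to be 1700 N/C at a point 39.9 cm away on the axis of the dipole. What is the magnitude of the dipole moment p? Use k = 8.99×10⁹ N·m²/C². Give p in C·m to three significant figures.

p ≈ 6.01×10⁻⁹ C·m

On axis E = 2kp/r³, so p = Er³/(2k).
p = (1700)·(0.399)³ / (2·8.99×10⁹) = 6.006×10⁻⁹ C·m.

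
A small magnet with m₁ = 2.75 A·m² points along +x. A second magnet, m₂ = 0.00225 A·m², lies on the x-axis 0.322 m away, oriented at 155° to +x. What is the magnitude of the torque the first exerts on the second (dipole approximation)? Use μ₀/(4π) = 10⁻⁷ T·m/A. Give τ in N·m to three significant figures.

Dipole B is on the axis of dipole A, so B₁ there is axial: B₁ = (μ₀/4π)·2m₁/r³ along +x.
B₁ = 2(10⁻⁷)(2.75)/(0.322)³ = 1.647×10⁻⁵ T.
τ = m₂ B₁ sinθ.
τ = (0.00225)(1.647×10⁻⁵)·sin155° = 1.566×10⁻⁸ N·m.

τ ≈ 1.57×10⁻⁸ N·m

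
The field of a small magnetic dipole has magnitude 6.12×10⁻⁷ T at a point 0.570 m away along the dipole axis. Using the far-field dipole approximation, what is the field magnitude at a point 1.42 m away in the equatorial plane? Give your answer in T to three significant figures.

Dipole fields scale as 1/r³ in the far field.
The axial field is twice the equatorial field at the same r, so the geometry factor is 1/2.
B₂ = B₁ · (1/2) · (r₁/r₂)³ = 6.12×10⁻⁷ · 0.5 · (0.570/1.42)³.
(r₁/r₂)³ = (0.4014)³ = 0.06468.
B₂ ≈ 1.979×10⁻⁸ T.

B ≈ 1.98×10⁻⁸ T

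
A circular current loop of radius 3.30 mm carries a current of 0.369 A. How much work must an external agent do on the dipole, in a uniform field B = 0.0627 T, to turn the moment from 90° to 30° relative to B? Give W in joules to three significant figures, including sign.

W ≈ -6.85×10⁻⁷ J

Magnetic moment m = IA = Iπa² = (0.369)·π·(0.00330)² = 1.262×10⁻⁵ A·m².
W_ext = ΔU = −mB cosθ₂ + mB cosθ₁ = mB(cosθ₁ − cosθ₂).
W = (1.262×10⁻⁵)(0.0627)·(cos90° − cos30°) = (7.913×10⁻⁷)·(-0.8660) = -6.853×10⁻⁷ J.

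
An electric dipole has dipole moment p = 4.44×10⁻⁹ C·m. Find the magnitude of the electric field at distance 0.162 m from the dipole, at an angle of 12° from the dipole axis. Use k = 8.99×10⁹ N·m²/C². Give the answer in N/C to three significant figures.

At angle θ the dipole field magnitude is E = (kp/r³)·√(1 + 3cos²θ).
kp/r³ = (8.99×10⁹)(4.44×10⁻⁹) / (0.162)³ = 9389 N/C.
√(1 + 3cos²12°) = √(1 + 3·0.9568) = √3.8703 ≈ 1.9673.
E ≈ 9389 × 1.967 = 1.847×10⁴ N/C.

E ≈ 1.85×10⁴ N/C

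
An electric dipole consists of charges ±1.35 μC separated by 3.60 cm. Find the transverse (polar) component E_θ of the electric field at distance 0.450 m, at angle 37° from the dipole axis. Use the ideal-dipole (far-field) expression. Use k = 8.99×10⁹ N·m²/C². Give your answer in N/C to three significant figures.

E_θ ≈ 2890 N/C

Dipole moment p = qd = (1.35×10⁻⁶ C)(0.0360 m) = 4.86×10⁻⁸ C·m.
For a dipole, E_θ = (kp sinθ)/r³.
kp/r³ = (8.99×10⁹)(4.86×10⁻⁸)/(0.450)³ = 4795 N/C.
E_θ = 4795·sin37° = 2886 N/C.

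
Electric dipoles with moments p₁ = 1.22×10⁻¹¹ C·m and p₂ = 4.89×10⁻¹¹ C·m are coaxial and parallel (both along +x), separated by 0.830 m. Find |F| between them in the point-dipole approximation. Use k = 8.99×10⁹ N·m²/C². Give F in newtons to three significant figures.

F ≈ 6.78×10⁻¹¹ N

On-axis field of dipole 1 at distance r: E = 2kp₁/r³. Force on dipole 2 is F = p₂·dE/dr (gradient along axis).
dE/dr = −6kp₁/r⁴, so |F| = 6kp₁p₂/r⁴ (attractive for aligned moments).
F = 6(8.99×10⁹)(1.22×10⁻¹¹)(4.89×10⁻¹¹)/(0.830)⁴ = 6.781×10⁻¹¹ N.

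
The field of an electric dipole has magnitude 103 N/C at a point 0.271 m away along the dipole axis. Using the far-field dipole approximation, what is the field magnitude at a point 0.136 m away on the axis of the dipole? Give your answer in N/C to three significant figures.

E ≈ 815 N/C

Dipole fields scale as 1/r³ in the far field; the geometry is the same at both points.
E₂ = E₁ · (r₁/r₂)³ = 103 · (0.271/0.136)³.
(r₁/r₂)³ = (1.993)³ = 7.912.
E₂ ≈ 814.9 N/C.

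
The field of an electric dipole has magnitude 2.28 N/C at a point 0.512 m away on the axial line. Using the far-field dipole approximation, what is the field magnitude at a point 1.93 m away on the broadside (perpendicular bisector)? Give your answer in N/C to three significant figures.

E ≈ 0.0213 N/C

Dipole fields scale as 1/r³ in the far field.
The axial field is twice the equatorial field at the same r, so the geometry factor is 1/2.
E₂ = E₁ · (1/2) · (r₁/r₂)³ = 2.28 · 0.5 · (0.512/1.93)³.
(r₁/r₂)³ = (0.2653)³ = 0.01867.
E₂ ≈ 0.02128 N/C.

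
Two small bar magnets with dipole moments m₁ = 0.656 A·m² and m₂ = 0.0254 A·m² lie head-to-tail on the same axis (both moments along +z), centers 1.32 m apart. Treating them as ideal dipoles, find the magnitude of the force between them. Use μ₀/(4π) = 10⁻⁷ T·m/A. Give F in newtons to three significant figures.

F ≈ 3.29×10⁻⁹ N

On-axis B of dipole 1: B = (μ₀/4π)·2m₁/r³. Force on dipole 2: F = m₂·dB/dr.
dB/dr = −(μ₀/4π)·6m₁/r⁴, so |F| = (μ₀/4π)·6m₁m₂/r⁴.
F = 6(10⁻⁷)(0.656)(0.0254)/(1.32)⁴ = 3.293×10⁻⁹ N.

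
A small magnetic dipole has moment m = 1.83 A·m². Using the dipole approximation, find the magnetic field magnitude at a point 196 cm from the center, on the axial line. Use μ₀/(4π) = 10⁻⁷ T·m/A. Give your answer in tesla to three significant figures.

B ≈ 4.86×10⁻⁸ T

On axis B = (μ₀/4π)·2m/r³.
B = 2·(10⁻⁷)·(1.83) / (1.96)³ = 4.861×10⁻⁸ T.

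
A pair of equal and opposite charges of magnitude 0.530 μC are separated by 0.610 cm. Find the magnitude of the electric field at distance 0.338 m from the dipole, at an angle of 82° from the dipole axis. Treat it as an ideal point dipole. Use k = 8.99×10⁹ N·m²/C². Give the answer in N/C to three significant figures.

E ≈ 774 N/C

Dipole moment p = qd = (5.30×10⁻⁷ C)(0.00610 m) = 3.233×10⁻⁹ C·m.
At angle θ the dipole field magnitude is E = (kp/r³)·√(1 + 3cos²θ).
kp/r³ = (8.99×10⁹)(3.233×10⁻⁹) / (0.338)³ = 752.7 N/C.
√(1 + 3cos²82°) = √(1 + 3·0.0194) = √1.0581 ≈ 1.0286.
E ≈ 752.7 × 1.029 = 774.2 N/C.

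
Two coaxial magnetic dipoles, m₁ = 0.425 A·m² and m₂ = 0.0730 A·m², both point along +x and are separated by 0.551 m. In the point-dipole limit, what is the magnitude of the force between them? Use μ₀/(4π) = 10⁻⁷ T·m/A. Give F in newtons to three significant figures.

On-axis B of dipole 1: B = (μ₀/4π)·2m₁/r³. Force on dipole 2: F = m₂·dB/dr.
dB/dr = −(μ₀/4π)·6m₁/r⁴, so |F| = (μ₀/4π)·6m₁m₂/r⁴.
F = 6(10⁻⁷)(0.425)(0.0730)/(0.551)⁴ = 2.020×10⁻⁷ N.

F ≈ 2.02×10⁻⁷ N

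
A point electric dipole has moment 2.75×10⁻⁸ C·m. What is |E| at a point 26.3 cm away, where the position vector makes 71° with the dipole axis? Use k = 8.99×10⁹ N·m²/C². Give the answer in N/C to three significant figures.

E ≈ 1.56×10⁴ N/C

At angle θ the dipole field magnitude is E = (kp/r³)·√(1 + 3cos²θ).
kp/r³ = (8.99×10⁹)(2.75×10⁻⁸) / (0.263)³ = 1.359×10⁴ N/C.
√(1 + 3cos²71°) = √(1 + 3·0.1060) = √1.3180 ≈ 1.1480.
E ≈ 1.359×10⁴ × 1.148 = 1.560×10⁴ N/C.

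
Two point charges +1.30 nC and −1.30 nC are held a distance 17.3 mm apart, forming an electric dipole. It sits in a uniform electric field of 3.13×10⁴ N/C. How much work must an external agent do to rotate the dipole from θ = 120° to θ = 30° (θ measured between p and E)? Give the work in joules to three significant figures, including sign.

W ≈ -9.62×10⁻⁷ J

Dipole moment p = qd = (1.30×10⁻⁹ C)(0.0173 m) = 2.249×10⁻¹¹ C·m.
W_ext = ΔU = U(θ₂) − U(θ₁) = −pE cosθ₂ − (−pE cosθ₁) = pE(cosθ₁ − cosθ₂).
W = (2.249×10⁻¹¹)(3.13×10⁴)·(cos120° − cos30°) = (7.039×10⁻⁷)·(-1.3660) = -9.616×10⁻⁷ J.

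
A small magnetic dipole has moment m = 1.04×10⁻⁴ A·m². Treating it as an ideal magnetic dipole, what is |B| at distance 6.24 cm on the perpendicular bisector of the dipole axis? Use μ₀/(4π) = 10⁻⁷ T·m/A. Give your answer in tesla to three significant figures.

B ≈ 4.28×10⁻⁸ T

In the equatorial plane B = (μ₀/4π)·m/r³ (half the axial value).
B = (10⁻⁷)·(1.04×10⁻⁴) / (0.0624)³ = 4.280×10⁻⁸ T.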